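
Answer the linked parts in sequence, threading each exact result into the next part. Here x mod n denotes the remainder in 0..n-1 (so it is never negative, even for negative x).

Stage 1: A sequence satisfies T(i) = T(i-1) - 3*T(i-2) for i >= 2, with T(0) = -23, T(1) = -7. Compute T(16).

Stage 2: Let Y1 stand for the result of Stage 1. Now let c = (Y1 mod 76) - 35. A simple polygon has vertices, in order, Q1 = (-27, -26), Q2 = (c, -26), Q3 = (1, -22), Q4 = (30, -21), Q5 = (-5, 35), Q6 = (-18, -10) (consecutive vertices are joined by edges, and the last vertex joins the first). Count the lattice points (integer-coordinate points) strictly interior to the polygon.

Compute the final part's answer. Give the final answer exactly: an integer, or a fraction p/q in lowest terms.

1592

Stage 1: T(2) = 1*(-7) - 3*(-23) = 62; iterating: T(2)=62, T(3)=83, T(4)=-103, T(5)=-352, T(6)=-43, T(7)=1013, T(8)=1142, T(9)=-1897, T(10)=-5323, T(11)=368, T(12)=16337, T(13)=15233, T(14)=-33778, T(15)=-79477, T(16)=21857; answer 21857
Stage 2: Y1 = 21857; c = 10; cross terms: (-27*-26 - 10*-26)=962, (10*-22 - 1*-26)=-194, (1*-21 - 30*-22)=639, (30*35 - -5*-21)=945, (-5*-10 - -18*35)=680, (-18*-26 - -27*-10)=198; twice the area = |3230| = 3230; area = 1615; boundary points = 37 + 1 + 1 + 7 + 1 + 1 = 48; strictly interior points = area - boundary/2 + 1 = 1592; answer 1592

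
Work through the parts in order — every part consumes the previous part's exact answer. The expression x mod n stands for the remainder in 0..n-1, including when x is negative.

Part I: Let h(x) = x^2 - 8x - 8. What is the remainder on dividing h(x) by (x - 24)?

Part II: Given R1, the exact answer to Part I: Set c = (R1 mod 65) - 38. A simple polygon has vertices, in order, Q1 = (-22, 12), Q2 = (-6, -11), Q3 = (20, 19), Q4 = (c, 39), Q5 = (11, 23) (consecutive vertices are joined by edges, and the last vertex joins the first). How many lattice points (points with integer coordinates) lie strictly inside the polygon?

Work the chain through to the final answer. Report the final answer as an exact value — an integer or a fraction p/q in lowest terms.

Part I: remainder = value at the root: 1*(24)^2 - 8*(24)^1 - 8 = (576) + (-192) + (-8) = 376; answer 376
Part II: R1 = 376; c = 13; cross terms: (-22*-11 - -6*12)=314, (-6*19 - 20*-11)=106, (20*39 - 13*19)=533, (13*23 - 11*39)=-130, (11*12 - -22*23)=638; twice the area = |1461| = 1461; area = 1461/2; boundary points = 1 + 2 + 1 + 2 + 11 = 17; strictly interior points = area - boundary/2 + 1 = 723; answer 723

723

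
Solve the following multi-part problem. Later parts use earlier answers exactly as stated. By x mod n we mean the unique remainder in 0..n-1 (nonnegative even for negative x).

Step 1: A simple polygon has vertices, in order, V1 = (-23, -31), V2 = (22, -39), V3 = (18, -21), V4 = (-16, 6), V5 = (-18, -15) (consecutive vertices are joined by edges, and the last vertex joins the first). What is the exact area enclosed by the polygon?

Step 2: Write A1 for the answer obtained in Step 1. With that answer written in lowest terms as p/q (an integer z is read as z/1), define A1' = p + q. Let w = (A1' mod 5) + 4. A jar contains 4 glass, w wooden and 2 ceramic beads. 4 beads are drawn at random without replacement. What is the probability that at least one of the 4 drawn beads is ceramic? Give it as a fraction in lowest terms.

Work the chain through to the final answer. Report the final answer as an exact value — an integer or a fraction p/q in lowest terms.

Step 1: cross terms: (-23*-39 - 22*-31)=1579, (22*-21 - 18*-39)=240, (18*6 - -16*-21)=-228, (-16*-15 - -18*6)=348, (-18*-31 - -23*-15)=213; twice the area = |2152| = 2152; area = 1076; answer 1076
Step 2: A1 = 1076; threaded value p + q = 1077; w = 6; total draws C(12,4) = 495; complement C(10,4) = 210; favorable 495 - 210 = 285; P = 19/33; answer 19/33

19/33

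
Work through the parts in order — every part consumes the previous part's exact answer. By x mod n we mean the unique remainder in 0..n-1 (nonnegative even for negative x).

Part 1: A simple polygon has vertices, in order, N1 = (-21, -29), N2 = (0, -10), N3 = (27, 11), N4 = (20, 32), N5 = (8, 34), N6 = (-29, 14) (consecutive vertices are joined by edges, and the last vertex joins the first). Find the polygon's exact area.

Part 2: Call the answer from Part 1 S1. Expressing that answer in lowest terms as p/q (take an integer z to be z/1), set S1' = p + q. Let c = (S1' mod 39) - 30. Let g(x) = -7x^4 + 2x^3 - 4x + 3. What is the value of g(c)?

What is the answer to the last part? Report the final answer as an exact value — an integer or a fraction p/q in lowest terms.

Part 1: cross terms: (-21*-10 - 0*-29)=210, (0*11 - 27*-10)=270, (27*32 - 20*11)=644, (20*34 - 8*32)=424, (8*14 - -29*34)=1098, (-29*-29 - -21*14)=1135; twice the area = |3781| = 3781; area = 3781/2; answer 3781/2
Part 2: S1 = 3781/2; threaded value p + q = 3783; c = -30; -7*(-30)^4 + 2*(-30)^3 - 4*(-30)^1 + 3 = (-5670000) + (-54000) + (120) + (3) = -5723877; answer -5723877

-5723877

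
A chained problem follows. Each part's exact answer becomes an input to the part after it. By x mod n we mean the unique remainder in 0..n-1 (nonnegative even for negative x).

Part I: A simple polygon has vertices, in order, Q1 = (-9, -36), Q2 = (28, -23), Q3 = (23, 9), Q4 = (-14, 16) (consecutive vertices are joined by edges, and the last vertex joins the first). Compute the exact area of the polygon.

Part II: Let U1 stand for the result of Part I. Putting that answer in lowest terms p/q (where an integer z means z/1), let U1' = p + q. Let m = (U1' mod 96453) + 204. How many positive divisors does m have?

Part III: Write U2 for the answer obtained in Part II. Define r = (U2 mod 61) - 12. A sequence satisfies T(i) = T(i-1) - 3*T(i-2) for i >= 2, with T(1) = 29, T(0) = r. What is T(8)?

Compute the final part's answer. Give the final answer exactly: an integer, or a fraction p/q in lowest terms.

Part I: cross terms: (-9*-23 - 28*-36)=1215, (28*9 - 23*-23)=781, (23*16 - -14*9)=494, (-14*-36 - -9*16)=648; twice the area = |3138| = 3138; area = 1569; answer 1569
Part II: U1 = 1569; threaded value p + q = 1570; m = 1774; 1774 = 2 * 887; number of divisors = (1+1) * (1+1) = 4; answer 4
Part III: U2 = 4; r = -8; T(2) = 1*(29) - 3*(-8) = 53; iterating: T(2)=53, T(3)=-34, T(4)=-193, T(5)=-91, T(6)=488, T(7)=761, T(8)=-703; answer -703

-703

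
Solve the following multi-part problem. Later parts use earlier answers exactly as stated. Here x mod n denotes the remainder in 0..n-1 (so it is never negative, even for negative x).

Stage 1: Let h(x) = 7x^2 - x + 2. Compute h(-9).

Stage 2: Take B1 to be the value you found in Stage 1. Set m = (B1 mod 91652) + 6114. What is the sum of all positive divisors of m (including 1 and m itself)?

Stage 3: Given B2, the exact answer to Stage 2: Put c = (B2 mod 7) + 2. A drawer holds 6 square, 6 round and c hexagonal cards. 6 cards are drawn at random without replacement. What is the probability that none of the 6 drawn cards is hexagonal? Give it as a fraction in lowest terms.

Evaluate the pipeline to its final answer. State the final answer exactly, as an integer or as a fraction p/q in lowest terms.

Stage 1: 7*(-9)^2 - 1*(-9)^1 + 2 = (567) + (9) + (2) = 578; answer 578
Stage 2: B1 = 578; m = 6692; 6692 = 2^2 * 7 * 239; sigma = (1 + 2 + 4) * (1 + 7) * (1 + 239) = 7 * 8 * 240 = 13440; answer 13440
Stage 3: B2 = 13440; c = 2; total draws C(14,6) = 3003; favorable C(12,6) = 924; P = 4/13; answer 4/13

4/13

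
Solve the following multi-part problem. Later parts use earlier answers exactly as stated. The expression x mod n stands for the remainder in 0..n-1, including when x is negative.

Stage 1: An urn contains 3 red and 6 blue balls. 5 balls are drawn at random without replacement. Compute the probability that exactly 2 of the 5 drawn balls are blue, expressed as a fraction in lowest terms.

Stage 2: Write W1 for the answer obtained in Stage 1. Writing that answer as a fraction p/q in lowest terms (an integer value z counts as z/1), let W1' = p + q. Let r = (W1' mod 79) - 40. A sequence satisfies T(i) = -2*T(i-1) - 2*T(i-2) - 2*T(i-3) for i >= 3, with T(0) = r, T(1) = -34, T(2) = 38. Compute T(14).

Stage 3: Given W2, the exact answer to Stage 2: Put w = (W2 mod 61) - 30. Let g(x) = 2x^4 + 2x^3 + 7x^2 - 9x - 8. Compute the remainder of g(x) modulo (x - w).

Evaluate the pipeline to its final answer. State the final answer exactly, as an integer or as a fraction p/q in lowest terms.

883758

Stage 1: total draws C(9,5) = 126; favorable C(6,2)*C(3,3) = 15; P = 5/42; answer 5/42
Stage 2: W1 = 5/42; threaded value p + q = 47; r = 7; T(3) = -2*(38) - 2*(-34) - 2*(7) = -22; iterating: T(3)=-22, T(4)=36, T(5)=-104, T(6)=180, T(7)=-224, T(8)=296, T(9)=-504, T(10)=864, T(11)=-1312, T(12)=1904, T(13)=-2912, T(14)=4640; answer 4640
Stage 3: W2 = 4640; w = -26; remainder = value at the root: 2*(-26)^4 + 2*(-26)^3 + 7*(-26)^2 - 9*(-26)^1 - 8 = (913952) + (-35152) + (4732) + (234) + (-8) = 883758; answer 883758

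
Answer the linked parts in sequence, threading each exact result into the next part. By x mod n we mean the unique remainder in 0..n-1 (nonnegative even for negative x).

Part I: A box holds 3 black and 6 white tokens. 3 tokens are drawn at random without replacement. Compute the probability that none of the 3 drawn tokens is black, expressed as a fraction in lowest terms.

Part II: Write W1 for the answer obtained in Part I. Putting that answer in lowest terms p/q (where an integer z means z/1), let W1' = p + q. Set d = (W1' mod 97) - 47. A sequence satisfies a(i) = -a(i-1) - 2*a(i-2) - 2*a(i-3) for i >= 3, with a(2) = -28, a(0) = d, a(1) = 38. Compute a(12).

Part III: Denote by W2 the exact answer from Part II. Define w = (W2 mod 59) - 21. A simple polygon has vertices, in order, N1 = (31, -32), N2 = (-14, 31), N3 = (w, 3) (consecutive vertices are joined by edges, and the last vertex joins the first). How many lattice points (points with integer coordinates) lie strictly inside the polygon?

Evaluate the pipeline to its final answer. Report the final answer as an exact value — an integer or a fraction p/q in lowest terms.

Part I: total draws C(9,3) = 84; favorable C(6,3) = 20; P = 5/21; answer 5/21
Part II: W1 = 5/21; threaded value p + q = 26; d = -21; a(3) = -1*(-28) - 2*(38) - 2*(-21) = -6; iterating: a(3)=-6, a(4)=-14, a(5)=82, a(6)=-42, a(7)=-94, a(8)=14, a(9)=258, a(10)=-98, a(11)=-446, a(12)=126; answer 126
Part III: W2 = 126; w = -13; cross terms: (31*31 - -14*-32)=513, (-14*3 - -13*31)=361, (-13*-32 - 31*3)=323; twice the area = |1197| = 1197; area = 1197/2; boundary points = 9 + 1 + 1 = 11; strictly interior points = area - boundary/2 + 1 = 594; answer 594

594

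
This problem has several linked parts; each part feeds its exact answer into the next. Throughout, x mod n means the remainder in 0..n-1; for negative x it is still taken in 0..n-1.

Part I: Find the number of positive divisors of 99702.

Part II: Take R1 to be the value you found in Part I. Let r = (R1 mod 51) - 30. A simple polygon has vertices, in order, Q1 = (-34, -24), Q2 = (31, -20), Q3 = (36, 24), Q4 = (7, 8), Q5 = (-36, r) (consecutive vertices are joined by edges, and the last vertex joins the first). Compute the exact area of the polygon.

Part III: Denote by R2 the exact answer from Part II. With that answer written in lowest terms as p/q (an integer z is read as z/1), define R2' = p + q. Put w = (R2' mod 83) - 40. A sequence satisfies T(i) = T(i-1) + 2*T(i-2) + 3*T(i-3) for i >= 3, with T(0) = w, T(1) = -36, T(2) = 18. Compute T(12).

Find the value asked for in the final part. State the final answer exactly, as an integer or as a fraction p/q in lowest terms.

Part I: 99702 = 2 * 3^2 * 29 * 191; number of divisors = (1+1) * (2+1) * (1+1) * (1+1) = 24; answer 24
Part II: R1 = 24; r = -6; cross terms: (-34*-20 - 31*-24)=1424, (31*24 - 36*-20)=1464, (36*8 - 7*24)=120, (7*-6 - -36*8)=246, (-36*-24 - -34*-6)=660; twice the area = |3914| = 3914; area = 1957; answer 1957
Part III: R2 = 1957; threaded value p + q = 1958; w = 9; T(3) = 1*(18) + 2*(-36) + 3*(9) = -27; iterating: T(3)=-27, T(4)=-99, T(5)=-99, T(6)=-378, T(7)=-873, T(8)=-1926, T(9)=-4806, T(10)=-11277, T(11)=-26667, T(12)=-63639; answer -63639

-63639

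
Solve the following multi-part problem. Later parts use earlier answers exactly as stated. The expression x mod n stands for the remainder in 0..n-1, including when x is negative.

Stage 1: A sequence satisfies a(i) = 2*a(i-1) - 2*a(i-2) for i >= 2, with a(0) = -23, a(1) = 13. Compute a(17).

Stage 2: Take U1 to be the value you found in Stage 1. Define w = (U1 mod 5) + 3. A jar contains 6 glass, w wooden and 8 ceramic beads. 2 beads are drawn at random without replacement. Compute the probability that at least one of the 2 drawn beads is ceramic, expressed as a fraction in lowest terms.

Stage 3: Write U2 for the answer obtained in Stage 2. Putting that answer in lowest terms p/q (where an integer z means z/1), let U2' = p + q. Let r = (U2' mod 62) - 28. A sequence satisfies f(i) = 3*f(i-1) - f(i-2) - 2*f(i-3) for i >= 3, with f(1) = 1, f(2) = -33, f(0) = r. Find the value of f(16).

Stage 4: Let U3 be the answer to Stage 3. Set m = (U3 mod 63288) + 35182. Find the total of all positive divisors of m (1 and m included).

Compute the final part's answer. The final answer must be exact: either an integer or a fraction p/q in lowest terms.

70848

Stage 1: a(2) = 2*(13) - 2*(-23) = 72; iterating: a(2)=72, a(3)=118, a(4)=92, a(5)=-52, a(6)=-288, a(7)=-472, a(8)=-368, a(9)=208, a(10)=1152, a(11)=1888, a(12)=1472, a(13)=-832, a(14)=-4608, a(15)=-7552, a(16)=-5888, a(17)=3328; answer 3328
Stage 2: U1 = 3328; w = 6; total draws C(20,2) = 190; complement C(12,2) = 66; favorable 190 - 66 = 124; P = 62/95; answer 62/95
Stage 3: U2 = 62/95; threaded value p + q = 157; r = 5; f(3) = 3*(-33) - 1*(1) - 2*(5) = -110; iterating: f(3)=-110, f(4)=-299, f(5)=-721, f(6)=-1644, f(7)=-3613, f(8)=-7753, f(9)=-16358, f(10)=-34095, f(11)=-70421, f(12)=-144452, f(13)=-294745, f(14)=-598941, f(15)=-1213174, f(16)=-2451091; answer -2451091
Stage 4: U3 = -2451091; m = 52323; 52323 = 3 * 107 * 163; sigma = (1 + 3) * (1 + 107) * (1 + 163) = 4 * 108 * 164 = 70848; answer 70848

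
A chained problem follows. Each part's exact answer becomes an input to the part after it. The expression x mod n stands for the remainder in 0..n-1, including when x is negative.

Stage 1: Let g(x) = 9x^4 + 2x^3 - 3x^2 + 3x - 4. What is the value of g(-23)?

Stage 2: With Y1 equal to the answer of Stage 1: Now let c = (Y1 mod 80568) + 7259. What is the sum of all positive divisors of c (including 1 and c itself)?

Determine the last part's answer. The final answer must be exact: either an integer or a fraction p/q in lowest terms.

165600

Stage 1: 9*(-23)^4 + 2*(-23)^3 - 3*(-23)^2 + 3*(-23)^1 - 4 = (2518569) + (-24334) + (-1587) + (-69) + (-4) = 2492575; answer 2492575
Stage 2: Y1 = 2492575; c = 82794; 82794 = 2 * 3 * 13799; sigma = (1 + 2) * (1 + 3) * (1 + 13799) = 3 * 4 * 13800 = 165600; answer 165600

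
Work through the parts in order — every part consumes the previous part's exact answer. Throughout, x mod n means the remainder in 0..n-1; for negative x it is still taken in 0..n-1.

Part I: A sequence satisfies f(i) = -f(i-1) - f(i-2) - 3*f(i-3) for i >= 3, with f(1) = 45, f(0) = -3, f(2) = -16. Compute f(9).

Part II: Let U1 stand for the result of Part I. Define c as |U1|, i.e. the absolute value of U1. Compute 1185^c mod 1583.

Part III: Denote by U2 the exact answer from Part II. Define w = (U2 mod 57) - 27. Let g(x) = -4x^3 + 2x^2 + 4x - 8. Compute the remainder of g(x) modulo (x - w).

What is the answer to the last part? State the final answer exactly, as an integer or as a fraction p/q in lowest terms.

522

Part I: f(3) = -1*(-16) - 1*(45) - 3*(-3) = -20; iterating: f(3)=-20, f(4)=-99, f(5)=167, f(6)=-8, f(7)=138, f(8)=-631, f(9)=517; answer 517
Part II: U1 = 517; c = 517; squarings mod 1583: 1185^1=1185, 1185^2=104, 1185^4=1318, 1185^8=573, 1185^16=648, 1185^32=409, 1185^64=1066, 1185^128=1345, 1185^256=1239, 1185^512=1194; 1185^517 = 1185^1 * 1185^4 * 1185^512 = 364 (mod 1583); answer 364
Part III: U2 = 364; w = -5; remainder = value at the root: -4*(-5)^3 + 2*(-5)^2 + 4*(-5)^1 - 8 = (500) + (50) + (-20) + (-8) = 522; answer 522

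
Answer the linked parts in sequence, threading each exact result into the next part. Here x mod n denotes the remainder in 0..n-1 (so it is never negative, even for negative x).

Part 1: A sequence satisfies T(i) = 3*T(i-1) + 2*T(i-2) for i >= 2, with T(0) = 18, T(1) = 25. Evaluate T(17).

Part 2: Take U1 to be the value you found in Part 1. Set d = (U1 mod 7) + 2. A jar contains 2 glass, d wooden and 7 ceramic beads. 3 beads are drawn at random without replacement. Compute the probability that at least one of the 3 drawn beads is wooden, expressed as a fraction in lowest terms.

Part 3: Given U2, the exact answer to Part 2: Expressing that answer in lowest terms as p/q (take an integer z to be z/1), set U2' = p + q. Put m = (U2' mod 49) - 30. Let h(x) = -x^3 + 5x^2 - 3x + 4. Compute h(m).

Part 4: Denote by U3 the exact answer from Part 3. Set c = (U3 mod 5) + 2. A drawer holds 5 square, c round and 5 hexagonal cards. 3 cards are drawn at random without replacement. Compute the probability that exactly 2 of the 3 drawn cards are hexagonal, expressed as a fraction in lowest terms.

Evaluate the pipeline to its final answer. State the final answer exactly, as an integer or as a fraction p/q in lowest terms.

Part 1: T(2) = 3*(25) + 2*(18) = 111; iterating: T(2)=111, T(3)=383, T(4)=1371, T(5)=4879, T(6)=17379, T(7)=61895, T(8)=220443, T(9)=785119, T(10)=2796243, T(11)=9958967, T(12)=35469387, T(13)=126326095, T(14)=449917059, T(15)=1602403367, T(16)=5707044219, T(17)=20325939391; answer 20325939391
Part 2: U1 = 20325939391; d = 4; total draws C(13,3) = 286; complement C(9,3) = 84; favorable 286 - 84 = 202; P = 101/143; answer 101/143
Part 3: U2 = 101/143; threaded value p + q = 244; m = 18; -1*(18)^3 + 5*(18)^2 - 3*(18)^1 + 4 = (-5832) + (1620) + (-54) + (4) = -4262; answer -4262
Part 4: U3 = -4262; c = 5; total draws C(15,3) = 455; favorable C(5,2)*C(10,1) = 100; P = 20/91; answer 20/91

20/91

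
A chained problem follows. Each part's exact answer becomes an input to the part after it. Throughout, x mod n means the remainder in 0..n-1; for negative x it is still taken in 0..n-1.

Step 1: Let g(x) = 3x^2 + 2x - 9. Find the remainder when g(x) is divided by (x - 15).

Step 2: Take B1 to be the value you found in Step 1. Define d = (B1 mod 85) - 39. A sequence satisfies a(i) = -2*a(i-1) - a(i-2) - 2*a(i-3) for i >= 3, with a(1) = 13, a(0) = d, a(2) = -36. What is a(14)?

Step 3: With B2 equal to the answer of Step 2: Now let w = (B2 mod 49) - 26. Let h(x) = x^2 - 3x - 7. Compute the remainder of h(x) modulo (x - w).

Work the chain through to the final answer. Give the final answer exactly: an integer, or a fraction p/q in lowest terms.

33

Step 1: remainder = value at the root: 3*(15)^2 + 2*(15)^1 - 9 = (675) + (30) + (-9) = 696; answer 696
Step 2: B1 = 696; d = -23; a(3) = -2*(-36) - 1*(13) - 2*(-23) = 105; iterating: a(3)=105, a(4)=-200, a(5)=367, a(6)=-744, a(7)=1521, a(8)=-3032, a(9)=6031, a(10)=-12072, a(11)=24177, a(12)=-48344, a(13)=96655, a(14)=-193320; answer -193320
Step 3: B2 = -193320; w = 8; remainder = value at the root: 1*(8)^2 - 3*(8)^1 - 7 = (64) + (-24) + (-7) = 33; answer 33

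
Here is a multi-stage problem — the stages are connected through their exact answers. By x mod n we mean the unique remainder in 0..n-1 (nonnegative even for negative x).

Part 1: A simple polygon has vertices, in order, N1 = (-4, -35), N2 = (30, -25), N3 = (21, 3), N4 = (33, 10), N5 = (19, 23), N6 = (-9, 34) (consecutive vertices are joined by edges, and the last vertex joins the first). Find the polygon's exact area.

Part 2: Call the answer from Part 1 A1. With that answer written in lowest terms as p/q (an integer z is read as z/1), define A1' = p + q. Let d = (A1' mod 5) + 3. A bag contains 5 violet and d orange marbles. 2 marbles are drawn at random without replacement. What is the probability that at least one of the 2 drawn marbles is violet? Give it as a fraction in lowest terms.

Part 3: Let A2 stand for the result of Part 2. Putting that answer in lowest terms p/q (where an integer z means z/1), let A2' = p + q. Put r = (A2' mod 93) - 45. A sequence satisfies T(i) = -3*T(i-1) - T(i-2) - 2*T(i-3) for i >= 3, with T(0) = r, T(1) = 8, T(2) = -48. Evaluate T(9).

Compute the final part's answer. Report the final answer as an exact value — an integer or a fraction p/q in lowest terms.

114668

Part 1: cross terms: (-4*-25 - 30*-35)=1150, (30*3 - 21*-25)=615, (21*10 - 33*3)=111, (33*23 - 19*10)=569, (19*34 - -9*23)=853, (-9*-35 - -4*34)=451; twice the area = |3749| = 3749; area = 3749/2; answer 3749/2
Part 2: A1 = 3749/2; threaded value p + q = 3751; d = 4; total draws C(9,2) = 36; complement C(4,2) = 6; favorable 36 - 6 = 30; P = 5/6; answer 5/6
Part 3: A2 = 5/6; threaded value p + q = 11; r = -34; T(3) = -3*(-48) - 1*(8) - 2*(-34) = 204; iterating: T(3)=204, T(4)=-580, T(5)=1632, T(6)=-4724, T(7)=13700, T(8)=-39640, T(9)=114668; answer 114668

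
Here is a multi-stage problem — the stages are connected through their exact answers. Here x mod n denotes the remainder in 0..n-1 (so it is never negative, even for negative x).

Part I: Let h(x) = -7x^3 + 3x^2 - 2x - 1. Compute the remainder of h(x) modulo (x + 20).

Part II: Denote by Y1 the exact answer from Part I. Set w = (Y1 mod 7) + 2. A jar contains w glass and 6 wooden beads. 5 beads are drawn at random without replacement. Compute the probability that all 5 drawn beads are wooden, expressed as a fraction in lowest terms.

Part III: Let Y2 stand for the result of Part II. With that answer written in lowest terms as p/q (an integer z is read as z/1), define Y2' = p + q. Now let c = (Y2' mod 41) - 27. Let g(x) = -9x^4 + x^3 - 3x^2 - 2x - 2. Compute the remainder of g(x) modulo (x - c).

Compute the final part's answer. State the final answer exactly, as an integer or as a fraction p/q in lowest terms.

-2298

Part I: remainder = value at the root: -7*(-20)^3 + 3*(-20)^2 - 2*(-20)^1 - 1 = (56000) + (1200) + (40) + (-1) = 57239; answer 57239
Part II: Y1 = 57239; w = 2; total draws C(8,5) = 56; favorable C(6,5) = 6; P = 3/28; answer 3/28
Part III: Y2 = 3/28; threaded value p + q = 31; c = 4; remainder = value at the root: -9*(4)^4 + 1*(4)^3 - 3*(4)^2 - 2*(4)^1 - 2 = (-2304) + (64) + (-48) + (-8) + (-2) = -2298; answer -2298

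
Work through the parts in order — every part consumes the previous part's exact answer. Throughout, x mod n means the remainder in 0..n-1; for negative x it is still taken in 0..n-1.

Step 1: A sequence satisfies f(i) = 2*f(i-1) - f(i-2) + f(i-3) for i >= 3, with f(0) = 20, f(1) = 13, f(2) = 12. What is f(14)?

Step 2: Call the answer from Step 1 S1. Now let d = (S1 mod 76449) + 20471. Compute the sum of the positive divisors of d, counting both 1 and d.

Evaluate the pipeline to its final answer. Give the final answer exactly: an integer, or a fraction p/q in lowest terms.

Step 1: f(3) = 2*(12) - 1*(13) + 1*(20) = 31; iterating: f(3)=31, f(4)=63, f(5)=107, f(6)=182, f(7)=320, f(8)=565, f(9)=992, f(10)=1739, f(11)=3051, f(12)=5355, f(13)=9398, f(14)=16492; answer 16492
Step 2: S1 = 16492; d = 36963; 36963 = 3^3 * 37^2; sigma = (1 + 3 + 9 + 27) * (1 + 37 + 1369) = 40 * 1407 = 56280; answer 56280

56280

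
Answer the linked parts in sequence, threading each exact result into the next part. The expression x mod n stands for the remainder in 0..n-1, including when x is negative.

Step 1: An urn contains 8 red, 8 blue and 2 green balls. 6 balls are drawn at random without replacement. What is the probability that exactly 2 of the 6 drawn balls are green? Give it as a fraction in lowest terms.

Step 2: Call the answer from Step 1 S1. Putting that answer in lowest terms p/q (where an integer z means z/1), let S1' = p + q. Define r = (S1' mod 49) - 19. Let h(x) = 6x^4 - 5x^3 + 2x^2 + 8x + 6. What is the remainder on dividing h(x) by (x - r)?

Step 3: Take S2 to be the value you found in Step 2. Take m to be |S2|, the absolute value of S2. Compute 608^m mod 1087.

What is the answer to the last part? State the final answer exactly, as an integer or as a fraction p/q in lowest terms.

407

Step 1: total draws C(18,6) = 18564; favorable C(2,2)*C(16,4) = 1820; P = 5/51; answer 5/51
Step 2: S1 = 5/51; threaded value p + q = 56; r = -12; remainder = value at the root: 6*(-12)^4 - 5*(-12)^3 + 2*(-12)^2 + 8*(-12)^1 + 6 = (124416) + (8640) + (288) + (-96) + (6) = 133254; answer 133254
Step 3: S2 = 133254; m = 133254; squarings mod 1087: 608^1=608, 608^2=84, 608^4=534, 608^8=362, 608^16=604, 608^32=671, 608^64=223, 608^128=814, 608^256=613, 608^512=754, 608^1024=15, 608^2048=225, 608^4096=623, 608^8192=70, 608^16384=552, 608^32768=344, 608^65536=940, 608^131072=956; 608^133254 = 608^2 * 608^4 * 608^128 * 608^2048 * 608^131072 = 407 (mod 1087); answer 407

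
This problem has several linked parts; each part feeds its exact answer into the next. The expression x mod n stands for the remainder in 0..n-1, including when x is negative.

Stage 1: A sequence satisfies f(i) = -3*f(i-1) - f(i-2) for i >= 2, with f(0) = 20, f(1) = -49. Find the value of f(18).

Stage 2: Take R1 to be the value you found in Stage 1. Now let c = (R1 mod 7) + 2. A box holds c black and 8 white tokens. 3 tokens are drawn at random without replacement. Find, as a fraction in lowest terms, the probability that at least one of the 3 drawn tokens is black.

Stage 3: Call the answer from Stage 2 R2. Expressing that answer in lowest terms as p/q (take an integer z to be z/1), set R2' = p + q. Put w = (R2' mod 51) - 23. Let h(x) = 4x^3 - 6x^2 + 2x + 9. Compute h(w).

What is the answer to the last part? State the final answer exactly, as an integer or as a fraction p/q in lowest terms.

-351

Stage 1: f(2) = -3*(-49) - 1*(20) = 127; iterating: f(2)=127, f(3)=-332, f(4)=869, f(5)=-2275, f(6)=5956, f(7)=-15593, f(8)=40823, f(9)=-106876, f(10)=279805, f(11)=-732539, f(12)=1917812, f(13)=-5020897, f(14)=13144879, f(15)=-34413740, f(16)=90096341, f(17)=-235875283, f(18)=617529508; answer 617529508
Stage 2: R1 = 617529508; c = 3; total draws C(11,3) = 165; complement C(8,3) = 56; favorable 165 - 56 = 109; P = 109/165; answer 109/165
Stage 3: R2 = 109/165; threaded value p + q = 274; w = -4; 4*(-4)^3 - 6*(-4)^2 + 2*(-4)^1 + 9 = (-256) + (-96) + (-8) + (9) = -351; answer -351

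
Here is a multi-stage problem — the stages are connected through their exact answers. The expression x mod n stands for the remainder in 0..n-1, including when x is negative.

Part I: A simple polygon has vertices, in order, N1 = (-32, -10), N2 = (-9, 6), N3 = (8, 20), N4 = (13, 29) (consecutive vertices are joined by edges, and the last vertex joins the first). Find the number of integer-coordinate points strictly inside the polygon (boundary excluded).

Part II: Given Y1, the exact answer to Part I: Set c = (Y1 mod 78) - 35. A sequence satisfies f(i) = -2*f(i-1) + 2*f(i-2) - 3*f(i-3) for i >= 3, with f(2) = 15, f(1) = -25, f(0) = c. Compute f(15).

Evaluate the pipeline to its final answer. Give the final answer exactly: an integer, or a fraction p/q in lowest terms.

Part I: cross terms: (-32*6 - -9*-10)=-282, (-9*20 - 8*6)=-228, (8*29 - 13*20)=-28, (13*-10 - -32*29)=798; twice the area = |260| = 260; area = 130; boundary points = 1 + 1 + 1 + 3 = 6; strictly interior points = area - boundary/2 + 1 = 128; answer 128
Part II: Y1 = 128; c = 15; f(3) = -2*(15) + 2*(-25) - 3*(15) = -125; iterating: f(3)=-125, f(4)=355, f(5)=-1005, f(6)=3095, f(7)=-9265, f(8)=27735, f(9)=-83285, f(10)=249835, f(11)=-749445, f(12)=2248415, f(13)=-6745225, f(14)=20235615, f(15)=-60706925; answer -60706925

-60706925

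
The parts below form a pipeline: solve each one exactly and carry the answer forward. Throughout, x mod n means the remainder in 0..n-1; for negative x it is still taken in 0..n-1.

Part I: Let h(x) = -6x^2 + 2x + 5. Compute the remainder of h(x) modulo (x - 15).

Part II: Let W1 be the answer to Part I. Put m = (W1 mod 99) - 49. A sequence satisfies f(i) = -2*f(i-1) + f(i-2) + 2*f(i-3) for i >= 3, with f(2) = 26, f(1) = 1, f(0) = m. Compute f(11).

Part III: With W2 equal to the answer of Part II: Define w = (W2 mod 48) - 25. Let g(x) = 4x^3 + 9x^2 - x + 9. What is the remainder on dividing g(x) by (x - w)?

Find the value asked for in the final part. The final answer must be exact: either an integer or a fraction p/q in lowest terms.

-14055

Part I: remainder = value at the root: -6*(15)^2 + 2*(15)^1 + 5 = (-1350) + (30) + (5) = -1315; answer -1315
Part II: W1 = -1315; m = 22; f(3) = -2*(26) + 1*(1) + 2*(22) = -7; iterating: f(3)=-7, f(4)=42, f(5)=-39, f(6)=106, f(7)=-167, f(8)=362, f(9)=-679, f(10)=1386, f(11)=-2727; answer -2727
Part III: W2 = -2727; w = -16; remainder = value at the root: 4*(-16)^3 + 9*(-16)^2 - 1*(-16)^1 + 9 = (-16384) + (2304) + (16) + (9) = -14055; answer -14055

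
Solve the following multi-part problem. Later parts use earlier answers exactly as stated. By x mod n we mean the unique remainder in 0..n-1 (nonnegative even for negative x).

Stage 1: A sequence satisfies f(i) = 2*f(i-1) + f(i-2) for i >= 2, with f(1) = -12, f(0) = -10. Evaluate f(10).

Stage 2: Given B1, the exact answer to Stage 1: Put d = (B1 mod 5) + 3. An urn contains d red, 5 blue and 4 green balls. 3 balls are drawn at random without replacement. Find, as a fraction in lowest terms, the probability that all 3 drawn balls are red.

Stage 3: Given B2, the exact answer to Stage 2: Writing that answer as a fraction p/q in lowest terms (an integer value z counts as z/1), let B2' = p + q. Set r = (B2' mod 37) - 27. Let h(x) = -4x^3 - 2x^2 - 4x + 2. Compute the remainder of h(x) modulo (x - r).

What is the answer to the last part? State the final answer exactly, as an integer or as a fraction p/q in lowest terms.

3842

Stage 1: f(2) = 2*(-12) + 1*(-10) = -34; iterating: f(2)=-34, f(3)=-80, f(4)=-194, f(5)=-468, f(6)=-1130, f(7)=-2728, f(8)=-6586, f(9)=-15900, f(10)=-38386; answer -38386
Stage 2: B1 = -38386; d = 7; total draws C(16,3) = 560; favorable C(7,3) = 35; P = 1/16; answer 1/16
Stage 3: B2 = 1/16; threaded value p + q = 17; r = -10; remainder = value at the root: -4*(-10)^3 - 2*(-10)^2 - 4*(-10)^1 + 2 = (4000) + (-200) + (40) + (2) = 3842; answer 3842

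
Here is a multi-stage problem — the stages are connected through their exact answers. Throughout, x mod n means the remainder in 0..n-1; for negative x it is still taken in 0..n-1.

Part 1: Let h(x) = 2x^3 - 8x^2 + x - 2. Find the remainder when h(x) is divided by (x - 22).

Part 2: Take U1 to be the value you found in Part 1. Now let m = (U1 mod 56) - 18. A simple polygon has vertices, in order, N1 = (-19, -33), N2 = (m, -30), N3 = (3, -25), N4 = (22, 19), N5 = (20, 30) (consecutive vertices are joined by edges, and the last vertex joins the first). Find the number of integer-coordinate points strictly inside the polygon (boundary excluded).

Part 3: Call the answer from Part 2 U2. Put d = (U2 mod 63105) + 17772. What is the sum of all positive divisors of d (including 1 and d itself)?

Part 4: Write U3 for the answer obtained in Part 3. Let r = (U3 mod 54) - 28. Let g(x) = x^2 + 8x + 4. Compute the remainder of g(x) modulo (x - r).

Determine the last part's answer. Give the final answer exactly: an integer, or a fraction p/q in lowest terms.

24

Part 1: remainder = value at the root: 2*(22)^3 - 8*(22)^2 + 1*(22)^1 - 2 = (21296) + (-3872) + (22) + (-2) = 17444; answer 17444
Part 2: U1 = 17444; m = 10; cross terms: (-19*-30 - 10*-33)=900, (10*-25 - 3*-30)=-160, (3*19 - 22*-25)=607, (22*30 - 20*19)=280, (20*-33 - -19*30)=-90; twice the area = |1537| = 1537; area = 1537/2; boundary points = 1 + 1 + 1 + 1 + 3 = 7; strictly interior points = area - boundary/2 + 1 = 766; answer 766
Part 3: U2 = 766; d = 18538; 18538 = 2 * 13 * 23 * 31; sigma = (1 + 2) * (1 + 13) * (1 + 23) * (1 + 31) = 3 * 14 * 24 * 32 = 32256; answer 32256
Part 4: U3 = 32256; r = -10; remainder = value at the root: 1*(-10)^2 + 8*(-10)^1 + 4 = (100) + (-80) + (4) = 24; answer 24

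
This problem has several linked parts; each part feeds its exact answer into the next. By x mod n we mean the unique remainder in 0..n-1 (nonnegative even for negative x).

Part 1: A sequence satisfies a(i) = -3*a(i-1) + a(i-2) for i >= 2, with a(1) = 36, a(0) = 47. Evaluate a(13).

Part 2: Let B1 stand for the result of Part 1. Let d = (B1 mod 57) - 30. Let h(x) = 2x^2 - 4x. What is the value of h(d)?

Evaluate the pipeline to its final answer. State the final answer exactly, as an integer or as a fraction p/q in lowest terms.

Part 1: a(2) = -3*(36) + 1*(47) = -61; iterating: a(2)=-61, a(3)=219, a(4)=-718, a(5)=2373, a(6)=-7837, a(7)=25884, a(8)=-85489, a(9)=282351, a(10)=-932542, a(11)=3079977, a(12)=-10172473, a(13)=33597396; answer 33597396
Part 2: B1 = 33597396; d = -30; 2*(-30)^2 - 4*(-30)^1 = (1800) + (120) = 1920; answer 1920

1920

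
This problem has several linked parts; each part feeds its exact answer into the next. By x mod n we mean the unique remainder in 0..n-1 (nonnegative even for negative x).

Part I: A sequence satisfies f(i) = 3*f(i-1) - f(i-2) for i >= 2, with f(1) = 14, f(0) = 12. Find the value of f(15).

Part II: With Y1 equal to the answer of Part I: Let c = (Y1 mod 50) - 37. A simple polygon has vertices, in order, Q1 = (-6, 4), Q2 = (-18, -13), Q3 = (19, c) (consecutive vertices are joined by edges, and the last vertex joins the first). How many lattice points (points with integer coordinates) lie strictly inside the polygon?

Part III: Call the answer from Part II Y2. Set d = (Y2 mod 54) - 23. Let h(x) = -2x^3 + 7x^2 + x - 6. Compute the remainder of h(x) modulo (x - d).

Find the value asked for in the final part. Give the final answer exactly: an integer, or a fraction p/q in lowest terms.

Part I: f(2) = 3*(14) - 1*(12) = 30; iterating: f(2)=30, f(3)=76, f(4)=198, f(5)=518, f(6)=1356, f(7)=3550, f(8)=9294, f(9)=24332, f(10)=63702, f(11)=166774, f(12)=436620, f(13)=1143086, f(14)=2992638, f(15)=7834828; answer 7834828
Part II: Y1 = 7834828; c = -9; cross terms: (-6*-13 - -18*4)=150, (-18*-9 - 19*-13)=409, (19*4 - -6*-9)=22; twice the area = |581| = 581; area = 581/2; boundary points = 1 + 1 + 1 = 3; strictly interior points = area - boundary/2 + 1 = 290; answer 290
Part III: Y2 = 290; d = -3; remainder = value at the root: -2*(-3)^3 + 7*(-3)^2 + 1*(-3)^1 - 6 = (54) + (63) + (-3) + (-6) = 108; answer 108

108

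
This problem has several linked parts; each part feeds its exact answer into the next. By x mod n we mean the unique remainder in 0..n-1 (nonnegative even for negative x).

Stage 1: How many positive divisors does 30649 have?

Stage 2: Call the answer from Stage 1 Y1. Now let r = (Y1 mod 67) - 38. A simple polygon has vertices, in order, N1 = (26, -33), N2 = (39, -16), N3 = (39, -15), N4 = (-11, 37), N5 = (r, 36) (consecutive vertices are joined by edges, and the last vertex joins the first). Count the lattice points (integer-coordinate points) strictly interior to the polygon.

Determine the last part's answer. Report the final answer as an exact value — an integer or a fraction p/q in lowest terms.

Stage 1: 30649 is prime, so its only divisors are 1 and 30649; count = 2; answer 2
Stage 2: Y1 = 2; r = -36; cross terms: (26*-16 - 39*-33)=871, (39*-15 - 39*-16)=39, (39*37 - -11*-15)=1278, (-11*36 - -36*37)=936, (-36*-33 - 26*36)=252; twice the area = |3376| = 3376; area = 1688; boundary points = 1 + 1 + 2 + 1 + 1 = 6; strictly interior points = area - boundary/2 + 1 = 1686; answer 1686

1686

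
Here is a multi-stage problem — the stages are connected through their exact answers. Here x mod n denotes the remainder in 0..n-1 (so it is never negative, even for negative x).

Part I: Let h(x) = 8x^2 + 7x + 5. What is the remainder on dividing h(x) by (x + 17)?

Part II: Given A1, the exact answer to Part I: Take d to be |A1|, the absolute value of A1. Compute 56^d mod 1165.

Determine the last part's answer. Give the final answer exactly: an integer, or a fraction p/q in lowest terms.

571

Part I: remainder = value at the root: 8*(-17)^2 + 7*(-17)^1 + 5 = (2312) + (-119) + (5) = 2198; answer 2198
Part II: A1 = 2198; d = 2198; squarings mod 1165: 56^1=56, 56^2=806, 56^4=731, 56^8=791, 56^16=76, 56^32=1116, 56^64=71, 56^128=381, 56^256=701, 56^512=936, 56^1024=16, 56^2048=256; 56^2198 = 56^2 * 56^4 * 56^16 * 56^128 * 56^2048 = 571 (mod 1165); answer 571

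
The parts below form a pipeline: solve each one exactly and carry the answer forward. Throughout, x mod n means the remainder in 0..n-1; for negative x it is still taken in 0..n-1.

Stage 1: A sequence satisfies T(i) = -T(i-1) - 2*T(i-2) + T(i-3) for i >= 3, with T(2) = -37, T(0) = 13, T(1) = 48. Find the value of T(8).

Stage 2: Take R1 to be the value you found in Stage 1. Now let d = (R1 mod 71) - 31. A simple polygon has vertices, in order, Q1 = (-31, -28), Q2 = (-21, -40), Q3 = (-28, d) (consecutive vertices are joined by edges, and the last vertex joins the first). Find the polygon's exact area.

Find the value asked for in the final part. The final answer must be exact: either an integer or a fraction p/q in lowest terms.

Stage 1: T(3) = -1*(-37) - 2*(48) + 1*(13) = -46; iterating: T(3)=-46, T(4)=168, T(5)=-113, T(6)=-269, T(7)=663, T(8)=-238; answer -238
Stage 2: R1 = -238; d = 15; cross terms: (-31*-40 - -21*-28)=652, (-21*15 - -28*-40)=-1435, (-28*-28 - -31*15)=1249; twice the area = |466| = 466; area = 233; answer 233

233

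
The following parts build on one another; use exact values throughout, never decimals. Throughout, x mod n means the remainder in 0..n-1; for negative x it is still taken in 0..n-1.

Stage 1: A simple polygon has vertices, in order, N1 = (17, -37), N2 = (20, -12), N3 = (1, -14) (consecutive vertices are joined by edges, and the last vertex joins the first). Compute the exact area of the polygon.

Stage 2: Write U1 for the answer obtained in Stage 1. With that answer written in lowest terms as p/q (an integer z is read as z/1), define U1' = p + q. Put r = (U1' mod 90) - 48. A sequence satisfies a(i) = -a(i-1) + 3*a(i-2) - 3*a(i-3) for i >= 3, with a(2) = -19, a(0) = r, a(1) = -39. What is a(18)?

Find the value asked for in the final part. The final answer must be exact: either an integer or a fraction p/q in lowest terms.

29492381

Stage 1: cross terms: (17*-12 - 20*-37)=536, (20*-14 - 1*-12)=-268, (1*-37 - 17*-14)=201; twice the area = |469| = 469; area = 469/2; answer 469/2
Stage 2: U1 = 469/2; threaded value p + q = 471; r = -27; a(3) = -1*(-19) + 3*(-39) - 3*(-27) = -17; iterating: a(3)=-17, a(4)=77, a(5)=-71, a(6)=353, a(7)=-797, a(8)=2069, a(9)=-5519, a(10)=14117, a(11)=-36881, a(12)=95789, a(13)=-248783, a(14)=646793, a(15)=-1680509, a(16)=4367237, a(17)=-11349143, a(18)=29492381; answer 29492381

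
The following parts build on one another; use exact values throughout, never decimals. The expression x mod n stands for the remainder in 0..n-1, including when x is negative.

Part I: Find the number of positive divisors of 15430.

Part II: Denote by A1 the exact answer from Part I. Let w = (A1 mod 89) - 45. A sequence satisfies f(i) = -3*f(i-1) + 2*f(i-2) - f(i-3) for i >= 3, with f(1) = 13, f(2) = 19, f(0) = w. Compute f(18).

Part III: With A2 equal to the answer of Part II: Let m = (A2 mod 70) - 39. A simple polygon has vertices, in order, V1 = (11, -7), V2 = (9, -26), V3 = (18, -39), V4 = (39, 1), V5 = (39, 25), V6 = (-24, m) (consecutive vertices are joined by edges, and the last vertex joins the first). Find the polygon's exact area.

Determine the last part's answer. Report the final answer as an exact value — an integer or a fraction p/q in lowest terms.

Part I: 15430 = 2 * 5 * 1543; number of divisors = (1+1) * (1+1) * (1+1) = 8; answer 8
Part II: A1 = 8; w = -37; f(3) = -3*(19) + 2*(13) - 1*(-37) = 6; iterating: f(3)=6, f(4)=7, f(5)=-28, f(6)=92, f(7)=-339, f(8)=1229, f(9)=-4457, f(10)=16168, f(11)=-58647, f(12)=212734, f(13)=-771664, f(14)=2799107, f(15)=-10153383, f(16)=36830027, f(17)=-133595954, f(18)=484601299; answer 484601299
Part III: A2 = 484601299; m = 10; cross terms: (11*-26 - 9*-7)=-223, (9*-39 - 18*-26)=117, (18*1 - 39*-39)=1539, (39*25 - 39*1)=936, (39*10 - -24*25)=990, (-24*-7 - 11*10)=58; twice the area = |3417| = 3417; area = 3417/2; answer 3417/2

3417/2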